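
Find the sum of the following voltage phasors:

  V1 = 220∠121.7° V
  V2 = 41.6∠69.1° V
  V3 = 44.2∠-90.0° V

Step 1 — Convert each phasor to rectangular form:
  V1 = 220·(cos(121.7°) + j·sin(121.7°)) = -115.6 + j187.2 V
  V2 = 41.6·(cos(69.1°) + j·sin(69.1°)) = 14.84 + j38.86 V
  V3 = 44.2·(cos(-90.0°) + j·sin(-90.0°)) = 0 - j44.2 V
Step 2 — Sum components: V_total = -100.8 + j181.8 V.
Step 3 — Convert to polar: |V_total| = 207.9 V, ∠V_total = 119.0°.

V_total = 207.9∠119.0° V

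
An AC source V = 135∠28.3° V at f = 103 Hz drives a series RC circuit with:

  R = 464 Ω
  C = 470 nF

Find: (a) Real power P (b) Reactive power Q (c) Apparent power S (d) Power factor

Step 1 — Angular frequency: ω = 2π·f = 2π·103 = 647.2 rad/s.
Step 2 — Component impedances:
  R: Z = R = 464 Ω
  C: Z = 1/(jωC) = -j/(ω·C) = 0 - j3288 Ω
Step 3 — Series combination: Z_total = R + C = 464 - j3288 Ω = 3320∠-82.0° Ω.
Step 4 — Source phasor: V = 135∠28.3° V = 118.9 + j64 V.
Step 5 — Current: I = V / Z = -0.01408 + j0.03814 A = 0.04066∠110.3° A.
Step 6 — Complex power: S = V·I* = 0.7671 - j5.435 VA.
Step 7 — Real power: P = Re(S) = 0.7671 W.
Step 8 — Reactive power: Q = Im(S) = -5.435 VAR.
Step 9 — Apparent power: |S| = 5.489 VA.
Step 10 — Power factor: PF = P/|S| = 0.1397 (leading).

(a) P = 0.7671 W  (b) Q = -5.435 VAR  (c) S = 5.489 VA  (d) PF = 0.1397 (leading)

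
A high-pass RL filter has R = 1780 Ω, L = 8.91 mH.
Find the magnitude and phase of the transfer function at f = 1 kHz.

Step 1 — Angular frequency: ω = 2π·1000 = 6283 rad/s.
Step 2 — Transfer function: H(jω) = jωL/(R + jωL).
Step 3 — Numerator jωL = j·55.98; denominator R + jωL = 1780 + j55.98.
Step 4 — H = 0.0009882 + j0.03142.
Step 5 — Magnitude: |H| = 0.03144 (-30.1 dB); phase: φ = 88.2°.

|H| = 0.03144 (-30.1 dB), φ = 88.2°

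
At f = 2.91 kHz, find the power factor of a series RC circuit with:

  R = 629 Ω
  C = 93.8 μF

Step 1 — Angular frequency: ω = 2π·f = 2π·2910 = 1.828e+04 rad/s.
Step 2 — Component impedances:
  R: Z = R = 629 Ω
  C: Z = 1/(jωC) = -j/(ω·C) = 0 - j0.5831 Ω
Step 3 — Series combination: Z_total = R + C = 629 - j0.5831 Ω = 629∠-0.1° Ω.
Step 4 — Power factor: PF = cos(φ) = Re(Z)/|Z| = 629/629 = 1.
Step 5 — Type: Im(Z) = -0.5831 ⇒ leading (phase φ = -0.1°).

PF = 1 (leading, φ = -0.1°)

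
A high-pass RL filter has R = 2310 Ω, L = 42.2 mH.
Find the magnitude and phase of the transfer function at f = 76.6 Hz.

Step 1 — Angular frequency: ω = 2π·76.6 = 481.3 rad/s.
Step 2 — Transfer function: H(jω) = jωL/(R + jωL).
Step 3 — Numerator jωL = j·20.31; denominator R + jωL = 2310 + j20.31.
Step 4 — H = 7.73e-05 + j0.008792.
Step 5 — Magnitude: |H| = 0.008792 (-41.1 dB); phase: φ = 89.5°.

|H| = 0.008792 (-41.1 dB), φ = 89.5°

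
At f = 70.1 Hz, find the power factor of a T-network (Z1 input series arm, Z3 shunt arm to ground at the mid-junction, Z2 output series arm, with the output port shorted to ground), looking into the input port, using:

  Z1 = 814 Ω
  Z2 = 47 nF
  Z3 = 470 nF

Step 1 — Angular frequency: ω = 2π·f = 2π·70.1 = 440.5 rad/s.
Step 2 — Component impedances:
  Z1: Z = R = 814 Ω
  Z2: Z = 1/(jωC) = -j/(ω·C) = 0 - j4.831e+04 Ω
  Z3: Z = 1/(jωC) = -j/(ω·C) = 0 - j4831 Ω
Step 3 — With the output port shorted to ground, the output series arm Z2 runs from the junction to ground; the shunt arm Z3 also runs from the junction to ground. They appear in parallel: Z3 || Z2 = 0 - j4391 Ω.
Step 4 — Series with input arm Z1: Z_in = Z1 + (Z3 || Z2) = 814 - j4391 Ω = 4466∠-79.5° Ω.
Step 5 — Power factor: PF = cos(φ) = Re(Z)/|Z| = 814/4466 = 0.1823.
Step 6 — Type: Im(Z) = -4391 ⇒ leading (phase φ = -79.5°).

PF = 0.1823 (leading, φ = -79.5°)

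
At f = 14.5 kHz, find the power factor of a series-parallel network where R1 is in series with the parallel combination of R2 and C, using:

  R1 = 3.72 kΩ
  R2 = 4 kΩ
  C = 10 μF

Step 1 — Angular frequency: ω = 2π·f = 2π·1.45e+04 = 9.111e+04 rad/s.
Step 2 — Component impedances:
  R1: Z = R = 3720 Ω
  R2: Z = R = 4000 Ω
  C: Z = 1/(jωC) = -j/(ω·C) = 0 - j1.098 Ω
Step 3 — Parallel branch: R2 || C = 1/(1/R2 + 1/C) = 0.0003012 - j1.098 Ω.
Step 4 — Series with R1: Z_total = R1 + (R2 || C) = 3720 - j1.098 Ω = 3720∠-0.0° Ω.
Step 5 — Power factor: PF = cos(φ) = Re(Z)/|Z| = 3720/3720 = 1.
Step 6 — Type: Im(Z) = -1.098 ⇒ leading (phase φ = -0.0°).

PF = 1 (leading, φ = -0.0°)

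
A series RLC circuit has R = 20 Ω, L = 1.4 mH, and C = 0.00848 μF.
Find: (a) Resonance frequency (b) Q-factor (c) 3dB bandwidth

Step 1 — Resonance: ω₀ = 1/√(LC) = 1/√(0.0014·8.48e-09) = 2.902e+05 rad/s.
Step 2 — f₀ = ω₀/(2π) = 4.619e+04 Hz.
Step 3 — Series Q: Q = ω₀L/R = 2.902e+05·0.0014/20 = 20.32.
Step 4 — Bandwidth: Δω = ω₀/Q = 1.429e+04 rad/s; BW = Δω/(2π) = 2274 Hz.

(a) f₀ = 4.619e+04 Hz  (b) Q = 20.32  (c) BW = 2274 Hz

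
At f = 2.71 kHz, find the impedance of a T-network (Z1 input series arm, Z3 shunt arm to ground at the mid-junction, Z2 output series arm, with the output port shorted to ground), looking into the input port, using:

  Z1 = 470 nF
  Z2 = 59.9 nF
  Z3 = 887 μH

Step 1 — Angular frequency: ω = 2π·f = 2π·2710 = 1.703e+04 rad/s.
Step 2 — Component impedances:
  Z1: Z = 1/(jωC) = -j/(ω·C) = 0 - j125 Ω
  Z2: Z = 1/(jωC) = -j/(ω·C) = 0 - j980.4 Ω
  Z3: Z = jωL = j·1.703e+04·0.000887 = 0 + j15.1 Ω
Step 3 — With the output port shorted to ground, the output series arm Z2 runs from the junction to ground; the shunt arm Z3 also runs from the junction to ground. They appear in parallel: Z3 || Z2 = 0 + j15.34 Ω.
Step 4 — Series with input arm Z1: Z_in = Z1 + (Z3 || Z2) = 0 - j109.6 Ω = 109.6∠-90.0° Ω.

Z = 0 - j109.6 Ω = 109.6∠-90.0° Ω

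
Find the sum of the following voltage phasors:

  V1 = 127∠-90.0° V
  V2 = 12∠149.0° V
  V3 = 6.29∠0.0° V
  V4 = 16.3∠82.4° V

Step 1 — Convert each phasor to rectangular form:
  V1 = 127·(cos(-90.0°) + j·sin(-90.0°)) = 0 - j127 V
  V2 = 12·(cos(149.0°) + j·sin(149.0°)) = -10.29 + j6.18 V
  V3 = 6.29·(cos(0.0°) + j·sin(0.0°)) = 6.29 V
  V4 = 16.3·(cos(82.4°) + j·sin(82.4°)) = 2.156 + j16.16 V
Step 2 — Sum components: V_total = -1.84 - j104.7 V.
Step 3 — Convert to polar: |V_total| = 104.7 V, ∠V_total = -91.0°.

V_total = 104.7∠-91.0° V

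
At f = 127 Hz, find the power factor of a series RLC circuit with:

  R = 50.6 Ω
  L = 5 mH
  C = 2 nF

Step 1 — Angular frequency: ω = 2π·f = 2π·127 = 798 rad/s.
Step 2 — Component impedances:
  R: Z = R = 50.6 Ω
  L: Z = jωL = j·798·0.005 = 0 + j3.99 Ω
  C: Z = 1/(jωC) = -j/(ω·C) = 0 - j6.266e+05 Ω
Step 3 — Series combination: Z_total = R + L + C = 50.6 - j6.266e+05 Ω = 6.266e+05∠-90.0° Ω.
Step 4 — Power factor: PF = cos(φ) = Re(Z)/|Z| = 50.6/6.266e+05 = 8.075e-05.
Step 5 — Type: Im(Z) = -6.266e+05 ⇒ leading (phase φ = -90.0°).

PF = 8.075e-05 (leading, φ = -90.0°)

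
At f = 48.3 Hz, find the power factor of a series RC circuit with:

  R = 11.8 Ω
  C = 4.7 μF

Step 1 — Angular frequency: ω = 2π·f = 2π·48.3 = 303.5 rad/s.
Step 2 — Component impedances:
  R: Z = R = 11.8 Ω
  C: Z = 1/(jωC) = -j/(ω·C) = 0 - j701.1 Ω
Step 3 — Series combination: Z_total = R + C = 11.8 - j701.1 Ω = 701.2∠-89.0° Ω.
Step 4 — Power factor: PF = cos(φ) = Re(Z)/|Z| = 11.8/701.2 = 0.01683.
Step 5 — Type: Im(Z) = -701.1 ⇒ leading (phase φ = -89.0°).

PF = 0.01683 (leading, φ = -89.0°)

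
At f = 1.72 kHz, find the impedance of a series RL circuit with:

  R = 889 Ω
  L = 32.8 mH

Step 1 — Angular frequency: ω = 2π·f = 2π·1720 = 1.081e+04 rad/s.
Step 2 — Component impedances:
  R: Z = R = 889 Ω
  L: Z = jωL = j·1.081e+04·0.0328 = 0 + j354.5 Ω
Step 3 — Series combination: Z_total = R + L = 889 + j354.5 Ω = 957.1∠21.7° Ω.

Z = 889 + j354.5 Ω = 957.1∠21.7° Ω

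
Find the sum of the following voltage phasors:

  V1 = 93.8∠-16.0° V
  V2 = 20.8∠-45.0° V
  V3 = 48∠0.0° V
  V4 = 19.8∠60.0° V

Step 1 — Convert each phasor to rectangular form:
  V1 = 93.8·(cos(-16.0°) + j·sin(-16.0°)) = 90.17 - j25.85 V
  V2 = 20.8·(cos(-45.0°) + j·sin(-45.0°)) = 14.71 - j14.71 V
  V3 = 48·(cos(0.0°) + j·sin(0.0°)) = 48 V
  V4 = 19.8·(cos(60.0°) + j·sin(60.0°)) = 9.9 + j17.15 V
Step 2 — Sum components: V_total = 162.8 - j23.42 V.
Step 3 — Convert to polar: |V_total| = 164.4 V, ∠V_total = -8.2°.

V_total = 164.4∠-8.2° V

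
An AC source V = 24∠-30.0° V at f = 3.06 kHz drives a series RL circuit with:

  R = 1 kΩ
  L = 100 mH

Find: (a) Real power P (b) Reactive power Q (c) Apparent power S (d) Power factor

Step 1 — Angular frequency: ω = 2π·f = 2π·3060 = 1.923e+04 rad/s.
Step 2 — Component impedances:
  R: Z = R = 1000 Ω
  L: Z = jωL = j·1.923e+04·0.1 = 0 + j1923 Ω
Step 3 — Series combination: Z_total = R + L = 1000 + j1923 Ω = 2167∠62.5° Ω.
Step 4 — Source phasor: V = 24∠-30.0° V = 20.78 - j12 V.
Step 5 — Current: I = V / Z = -0.000487 - j0.01106 A = 0.01107∠-92.5° A.
Step 6 — Complex power: S = V·I* = 0.1226 + j0.2358 VA.
Step 7 — Real power: P = Re(S) = 0.1226 W.
Step 8 — Reactive power: Q = Im(S) = 0.2358 VAR.
Step 9 — Apparent power: |S| = 0.2658 VA.
Step 10 — Power factor: PF = P/|S| = 0.4614 (lagging).

(a) P = 0.1226 W  (b) Q = 0.2358 VAR  (c) S = 0.2658 VA  (d) PF = 0.4614 (lagging)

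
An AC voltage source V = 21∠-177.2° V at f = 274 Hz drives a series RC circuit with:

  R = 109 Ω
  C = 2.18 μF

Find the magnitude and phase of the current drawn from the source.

Step 1 — Angular frequency: ω = 2π·f = 2π·274 = 1722 rad/s.
Step 2 — Component impedances:
  R: Z = R = 109 Ω
  C: Z = 1/(jωC) = -j/(ω·C) = 0 - j266.4 Ω
Step 3 — Series combination: Z_total = R + C = 109 - j266.4 Ω = 287.9∠-67.8° Ω.
Step 4 — Source phasor: V = 21∠-177.2° V = -20.97 - j1.026 V.
Step 5 — Ohm's law: I = V / Z_total = (-20.97 - j1.026) / (109 - j266.4) = -0.02429 - j0.06878 A.
Step 6 — Convert to polar: |I| = 0.07295 A, ∠I = -109.4°.

I = 0.07295∠-109.4° A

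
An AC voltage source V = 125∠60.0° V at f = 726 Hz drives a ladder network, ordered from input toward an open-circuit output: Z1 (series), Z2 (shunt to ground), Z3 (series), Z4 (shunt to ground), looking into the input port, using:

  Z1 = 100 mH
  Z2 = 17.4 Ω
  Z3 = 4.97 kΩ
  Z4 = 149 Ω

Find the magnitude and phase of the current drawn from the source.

Step 1 — Angular frequency: ω = 2π·f = 2π·726 = 4562 rad/s.
Step 2 — Component impedances:
  Z1: Z = jωL = j·4562·0.1 = 0 + j456.2 Ω
  Z2: Z = R = 17.4 Ω
  Z3: Z = R = 4970 Ω
  Z4: Z = R = 149 Ω
Step 3 — Ladder network (open output): work backward from the far end, alternating series and parallel combinations. Z_in = 17.34 + j456.2 Ω = 456.5∠87.8° Ω.
Step 4 — Source phasor: V = 125∠60.0° V = 62.5 + j108.3 V.
Step 5 — Ohm's law: I = V / Z_total = (62.5 + j108.3) / (17.34 + j456.2) = 0.2422 - j0.1278 A.
Step 6 — Convert to polar: |I| = 0.2738 A, ∠I = -27.8°.

I = 0.2738∠-27.8° A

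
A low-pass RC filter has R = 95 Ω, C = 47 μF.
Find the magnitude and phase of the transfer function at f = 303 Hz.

Step 1 — Angular frequency: ω = 2π·303 = 1904 rad/s.
Step 2 — Transfer function: H(jω) = 1/(1 + jωRC).
Step 3 — Denominator: 1 + jωRC = 1 + j·1904·95·4.7e-05 = 1 + j8.5.
Step 4 — H = 0.01365 - j0.116.
Step 5 — Magnitude: |H| = 0.1168 (-18.6 dB); phase: φ = -83.3°.

|H| = 0.1168 (-18.6 dB), φ = -83.3°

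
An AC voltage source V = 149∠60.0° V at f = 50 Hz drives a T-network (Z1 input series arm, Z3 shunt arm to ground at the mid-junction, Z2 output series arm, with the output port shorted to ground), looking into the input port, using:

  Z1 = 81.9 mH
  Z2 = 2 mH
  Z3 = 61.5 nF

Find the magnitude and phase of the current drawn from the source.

Step 1 — Angular frequency: ω = 2π·f = 2π·50 = 314.2 rad/s.
Step 2 — Component impedances:
  Z1: Z = jωL = j·314.2·0.0819 = 0 + j25.73 Ω
  Z2: Z = jωL = j·314.2·0.002 = 0 + j0.6283 Ω
  Z3: Z = 1/(jωC) = -j/(ω·C) = 0 - j5.176e+04 Ω
Step 3 — With the output port shorted to ground, the output series arm Z2 runs from the junction to ground; the shunt arm Z3 also runs from the junction to ground. They appear in parallel: Z3 || Z2 = 0 + j0.6283 Ω.
Step 4 — Series with input arm Z1: Z_in = Z1 + (Z3 || Z2) = 0 + j26.36 Ω = 26.36∠90.0° Ω.
Step 5 — Source phasor: V = 149∠60.0° V = 74.5 + j129 V.
Step 6 — Ohm's law: I = V / Z_total = (74.5 + j129) / (0 + j26.36) = 4.896 - j2.826 A.
Step 7 — Convert to polar: |I| = 5.653 A, ∠I = -30.0°.

I = 5.653∠-30.0° A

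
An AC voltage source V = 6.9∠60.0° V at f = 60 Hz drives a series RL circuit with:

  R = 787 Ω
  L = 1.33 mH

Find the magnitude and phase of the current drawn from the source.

Step 1 — Angular frequency: ω = 2π·f = 2π·60 = 377 rad/s.
Step 2 — Component impedances:
  R: Z = R = 787 Ω
  L: Z = jωL = j·377·0.00133 = 0 + j0.5014 Ω
Step 3 — Series combination: Z_total = R + L = 787 + j0.5014 Ω = 787∠0.0° Ω.
Step 4 — Source phasor: V = 6.9∠60.0° V = 3.45 + j5.976 V.
Step 5 — Ohm's law: I = V / Z_total = (3.45 + j5.976) / (787 + j0.5014) = 0.004389 + j0.00759 A.
Step 6 — Convert to polar: |I| = 0.008767 A, ∠I = 60.0°.

I = 0.008767∠60.0° A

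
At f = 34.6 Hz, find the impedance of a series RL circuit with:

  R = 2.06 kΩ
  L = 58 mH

Step 1 — Angular frequency: ω = 2π·f = 2π·34.6 = 217.4 rad/s.
Step 2 — Component impedances:
  R: Z = R = 2060 Ω
  L: Z = jωL = j·217.4·0.058 = 0 + j12.61 Ω
Step 3 — Series combination: Z_total = R + L = 2060 + j12.61 Ω = 2060∠0.4° Ω.

Z = 2060 + j12.61 Ω = 2060∠0.4° Ω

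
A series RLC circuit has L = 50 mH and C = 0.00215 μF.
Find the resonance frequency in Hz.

Step 1 — Resonance condition Im(Z)=0 gives ω₀ = 1/√(LC).
Step 2 — ω₀ = 1/√(0.05·2.15e-09) = 9.645e+04 rad/s.
Step 3 — f₀ = ω₀/(2π) = 1.535e+04 Hz.

f₀ = 1.535e+04 Hz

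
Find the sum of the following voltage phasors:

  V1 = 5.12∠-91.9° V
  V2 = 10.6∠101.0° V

Step 1 — Convert each phasor to rectangular form:
  V1 = 5.12·(cos(-91.9°) + j·sin(-91.9°)) = -0.1698 - j5.117 V
  V2 = 10.6·(cos(101.0°) + j·sin(101.0°)) = -2.023 + j10.41 V
Step 2 — Sum components: V_total = -2.192 + j5.288 V.
Step 3 — Convert to polar: |V_total| = 5.725 V, ∠V_total = 112.5°.

V_total = 5.725∠112.5° V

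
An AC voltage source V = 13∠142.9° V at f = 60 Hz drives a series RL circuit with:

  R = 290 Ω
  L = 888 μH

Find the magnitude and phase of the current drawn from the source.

Step 1 — Angular frequency: ω = 2π·f = 2π·60 = 377 rad/s.
Step 2 — Component impedances:
  R: Z = R = 290 Ω
  L: Z = jωL = j·377·0.000888 = 0 + j0.3348 Ω
Step 3 — Series combination: Z_total = R + L = 290 + j0.3348 Ω = 290∠0.1° Ω.
Step 4 — Source phasor: V = 13∠142.9° V = -10.37 + j7.842 V.
Step 5 — Ohm's law: I = V / Z_total = (-10.37 + j7.842) / (290 + j0.3348) = -0.03572 + j0.02708 A.
Step 6 — Convert to polar: |I| = 0.04483 A, ∠I = 142.8°.

I = 0.04483∠142.8° A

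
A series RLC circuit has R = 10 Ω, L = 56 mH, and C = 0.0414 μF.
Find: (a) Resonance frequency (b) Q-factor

Step 1 — Resonance condition Im(Z)=0 gives ω₀ = 1/√(LC).
Step 2 — ω₀ = 1/√(0.056·4.14e-08) = 2.077e+04 rad/s.
Step 3 — f₀ = ω₀/(2π) = 3305 Hz.
Step 4 — Series Q: Q = ω₀L/R = 2.077e+04·0.056/10 = 116.3.

(a) f₀ = 3305 Hz  (b) Q = 116.3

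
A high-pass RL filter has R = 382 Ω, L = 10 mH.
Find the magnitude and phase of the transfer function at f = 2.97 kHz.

Step 1 — Angular frequency: ω = 2π·2970 = 1.866e+04 rad/s.
Step 2 — Transfer function: H(jω) = jωL/(R + jωL).
Step 3 — Numerator jωL = j·186.6; denominator R + jωL = 382 + j186.6.
Step 4 — H = 0.1927 + j0.3944.
Step 5 — Magnitude: |H| = 0.4389 (-7.2 dB); phase: φ = 64.0°.

|H| = 0.4389 (-7.2 dB), φ = 64.0°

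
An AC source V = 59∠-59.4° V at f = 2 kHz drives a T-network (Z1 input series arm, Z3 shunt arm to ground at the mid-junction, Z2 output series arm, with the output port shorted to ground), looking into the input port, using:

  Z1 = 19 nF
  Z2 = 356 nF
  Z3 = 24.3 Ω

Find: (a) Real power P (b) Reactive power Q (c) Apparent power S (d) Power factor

Step 1 — Angular frequency: ω = 2π·f = 2π·2000 = 1.257e+04 rad/s.
Step 2 — Component impedances:
  Z1: Z = 1/(jωC) = -j/(ω·C) = 0 - j4188 Ω
  Z2: Z = 1/(jωC) = -j/(ω·C) = 0 - j223.5 Ω
  Z3: Z = R = 24.3 Ω
Step 3 — With the output port shorted to ground, the output series arm Z2 runs from the junction to ground; the shunt arm Z3 also runs from the junction to ground. They appear in parallel: Z3 || Z2 = 24.02 - j2.611 Ω.
Step 4 — Series with input arm Z1: Z_in = Z1 + (Z3 || Z2) = 24.02 - j4191 Ω = 4191∠-89.7° Ω.
Step 5 — Source phasor: V = 59∠-59.4° V = 30.03 - j50.78 V.
Step 6 — Current: I = V / Z = 0.01216 + j0.007097 A = 0.01408∠30.3° A.
Step 7 — Complex power: S = V·I* = 0.00476 - j0.8306 VA.
Step 8 — Real power: P = Re(S) = 0.00476 W.
Step 9 — Reactive power: Q = Im(S) = -0.8306 VAR.
Step 10 — Apparent power: |S| = 0.8306 VA.
Step 11 — Power factor: PF = P/|S| = 0.00573 (leading).

(a) P = 0.00476 W  (b) Q = -0.8306 VAR  (c) S = 0.8306 VA  (d) PF = 0.00573 (leading)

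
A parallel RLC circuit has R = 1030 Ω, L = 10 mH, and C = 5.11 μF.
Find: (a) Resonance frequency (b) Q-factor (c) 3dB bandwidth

Step 1 — Resonance: ω₀ = 1/√(LC) = 1/√(0.01·5.11e-06) = 4424 rad/s.
Step 2 — f₀ = ω₀/(2π) = 704.1 Hz.
Step 3 — Parallel Q: Q = R/(ω₀L) = 1030/(4424·0.01) = 23.28.
Step 4 — Bandwidth: Δω = ω₀/Q = 190 rad/s; BW = Δω/(2π) = 30.24 Hz.

(a) f₀ = 704.1 Hz  (b) Q = 23.28  (c) BW = 30.24 Hz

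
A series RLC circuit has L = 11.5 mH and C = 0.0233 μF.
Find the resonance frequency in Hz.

Step 1 — Resonance condition Im(Z)=0 gives ω₀ = 1/√(LC).
Step 2 — ω₀ = 1/√(0.0115·2.33e-08) = 6.109e+04 rad/s.
Step 3 — f₀ = ω₀/(2π) = 9723 Hz.

f₀ = 9723 Hz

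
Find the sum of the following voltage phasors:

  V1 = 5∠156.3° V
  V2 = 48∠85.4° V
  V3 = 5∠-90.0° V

Step 1 — Convert each phasor to rectangular form:
  V1 = 5·(cos(156.3°) + j·sin(156.3°)) = -4.578 + j2.01 V
  V2 = 48·(cos(85.4°) + j·sin(85.4°)) = 3.85 + j47.85 V
  V3 = 5·(cos(-90.0°) + j·sin(-90.0°)) = 0 - j5 V
Step 2 — Sum components: V_total = -0.7288 + j44.86 V.
Step 3 — Convert to polar: |V_total| = 44.86 V, ∠V_total = 90.9°.

V_total = 44.86∠90.9° V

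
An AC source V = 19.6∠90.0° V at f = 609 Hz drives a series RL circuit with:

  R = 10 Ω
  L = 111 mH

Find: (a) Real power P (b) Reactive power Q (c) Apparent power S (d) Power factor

Step 1 — Angular frequency: ω = 2π·f = 2π·609 = 3826 rad/s.
Step 2 — Component impedances:
  R: Z = R = 10 Ω
  L: Z = jωL = j·3826·0.111 = 0 + j424.7 Ω
Step 3 — Series combination: Z_total = R + L = 10 + j424.7 Ω = 424.9∠88.7° Ω.
Step 4 — Source phasor: V = 19.6∠90.0° V = 0 + j19.6 V.
Step 5 — Current: I = V / Z = 0.04612 + j0.001086 A = 0.04613∠1.3° A.
Step 6 — Complex power: S = V·I* = 0.02128 + j0.904 VA.
Step 7 — Real power: P = Re(S) = 0.02128 W.
Step 8 — Reactive power: Q = Im(S) = 0.904 VAR.
Step 9 — Apparent power: |S| = 0.9042 VA.
Step 10 — Power factor: PF = P/|S| = 0.02354 (lagging).

(a) P = 0.02128 W  (b) Q = 0.904 VAR  (c) S = 0.9042 VA  (d) PF = 0.02354 (lagging)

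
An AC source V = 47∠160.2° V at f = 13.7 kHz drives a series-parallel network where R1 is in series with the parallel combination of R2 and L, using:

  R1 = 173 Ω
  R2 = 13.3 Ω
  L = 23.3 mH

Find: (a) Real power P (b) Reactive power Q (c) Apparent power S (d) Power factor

Step 1 — Angular frequency: ω = 2π·f = 2π·1.37e+04 = 8.608e+04 rad/s.
Step 2 — Component impedances:
  R1: Z = R = 173 Ω
  R2: Z = R = 13.3 Ω
  L: Z = jωL = j·8.608e+04·0.0233 = 0 + j2006 Ω
Step 3 — Parallel branch: R2 || L = 1/(1/R2 + 1/L) = 13.3 + j0.08819 Ω.
Step 4 — Series with R1: Z_total = R1 + (R2 || L) = 186.3 + j0.08819 Ω = 186.3∠0.0° Ω.
Step 5 — Source phasor: V = 47∠160.2° V = -44.22 + j15.92 V.
Step 6 — Current: I = V / Z = -0.2373 + j0.08557 A = 0.2523∠160.2° A.
Step 7 — Complex power: S = V·I* = 11.86 + j0.005613 VA.
Step 8 — Real power: P = Re(S) = 11.86 W.
Step 9 — Reactive power: Q = Im(S) = 0.005613 VAR.
Step 10 — Apparent power: |S| = 11.86 VA.
Step 11 — Power factor: PF = P/|S| = 1 (lagging).

(a) P = 11.86 W  (b) Q = 0.005613 VAR  (c) S = 11.86 VA  (d) PF = 1 (lagging)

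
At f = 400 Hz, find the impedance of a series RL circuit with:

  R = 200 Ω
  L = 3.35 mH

Step 1 — Angular frequency: ω = 2π·f = 2π·400 = 2513 rad/s.
Step 2 — Component impedances:
  R: Z = R = 200 Ω
  L: Z = jωL = j·2513·0.00335 = 0 + j8.419 Ω
Step 3 — Series combination: Z_total = R + L = 200 + j8.419 Ω = 200.2∠2.4° Ω.

Z = 200 + j8.419 Ω = 200.2∠2.4° Ω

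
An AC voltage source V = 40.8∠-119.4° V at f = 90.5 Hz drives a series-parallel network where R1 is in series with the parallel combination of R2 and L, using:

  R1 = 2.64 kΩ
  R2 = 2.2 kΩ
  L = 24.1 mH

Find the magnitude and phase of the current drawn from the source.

Step 1 — Angular frequency: ω = 2π·f = 2π·90.5 = 568.6 rad/s.
Step 2 — Component impedances:
  R1: Z = R = 2640 Ω
  R2: Z = R = 2200 Ω
  L: Z = jωL = j·568.6·0.0241 = 0 + j13.7 Ω
Step 3 — Parallel branch: R2 || L = 1/(1/R2 + 1/L) = 0.08536 + j13.7 Ω.
Step 4 — Series with R1: Z_total = R1 + (R2 || L) = 2640 + j13.7 Ω = 2640∠0.3° Ω.
Step 5 — Source phasor: V = 40.8∠-119.4° V = -20.03 - j35.55 V.
Step 6 — Ohm's law: I = V / Z_total = (-20.03 - j35.55) / (2640 + j13.7) = -0.007656 - j0.01342 A.
Step 7 — Convert to polar: |I| = 0.01545 A, ∠I = -119.7°.

I = 0.01545∠-119.7° A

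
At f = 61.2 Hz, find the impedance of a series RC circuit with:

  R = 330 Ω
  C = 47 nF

Step 1 — Angular frequency: ω = 2π·f = 2π·61.2 = 384.5 rad/s.
Step 2 — Component impedances:
  R: Z = R = 330 Ω
  C: Z = 1/(jωC) = -j/(ω·C) = 0 - j5.533e+04 Ω
Step 3 — Series combination: Z_total = R + C = 330 - j5.533e+04 Ω = 5.533e+04∠-89.7° Ω.

Z = 330 - j5.533e+04 Ω = 5.533e+04∠-89.7° Ω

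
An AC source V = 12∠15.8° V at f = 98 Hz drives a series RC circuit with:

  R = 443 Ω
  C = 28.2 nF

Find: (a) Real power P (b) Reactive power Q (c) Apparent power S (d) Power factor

Step 1 — Angular frequency: ω = 2π·f = 2π·98 = 615.8 rad/s.
Step 2 — Component impedances:
  R: Z = R = 443 Ω
  C: Z = 1/(jωC) = -j/(ω·C) = 0 - j5.759e+04 Ω
Step 3 — Series combination: Z_total = R + C = 443 - j5.759e+04 Ω = 5.759e+04∠-89.6° Ω.
Step 4 — Source phasor: V = 12∠15.8° V = 11.55 + j3.267 V.
Step 5 — Current: I = V / Z = -5.519e-05 + j0.0002009 A = 0.0002084∠105.4° A.
Step 6 — Complex power: S = V·I* = 1.923e-05 - j0.0025 VA.
Step 7 — Real power: P = Re(S) = 1.923e-05 W.
Step 8 — Reactive power: Q = Im(S) = -0.0025 VAR.
Step 9 — Apparent power: |S| = 0.0025 VA.
Step 10 — Power factor: PF = P/|S| = 0.007692 (leading).

(a) P = 1.923e-05 W  (b) Q = -0.0025 VAR  (c) S = 0.0025 VA  (d) PF = 0.007692 (leading)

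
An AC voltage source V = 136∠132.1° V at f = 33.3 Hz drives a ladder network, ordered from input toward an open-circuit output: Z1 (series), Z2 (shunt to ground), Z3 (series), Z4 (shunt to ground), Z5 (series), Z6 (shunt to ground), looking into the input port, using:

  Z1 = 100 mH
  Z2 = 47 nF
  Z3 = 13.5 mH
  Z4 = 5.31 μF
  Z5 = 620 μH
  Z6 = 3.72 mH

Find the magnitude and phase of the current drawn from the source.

Step 1 — Angular frequency: ω = 2π·f = 2π·33.3 = 209.2 rad/s.
Step 2 — Component impedances:
  Z1: Z = jωL = j·209.2·0.1 = 0 + j20.92 Ω
  Z2: Z = 1/(jωC) = -j/(ω·C) = 0 - j1.017e+05 Ω
  Z3: Z = jωL = j·209.2·0.0135 = 0 + j2.825 Ω
  Z4: Z = 1/(jωC) = -j/(ω·C) = 0 - j900.1 Ω
  Z5: Z = jωL = j·209.2·0.00062 = 0 + j0.1297 Ω
  Z6: Z = jωL = j·209.2·0.00372 = 0 + j0.7783 Ω
Step 3 — Ladder network (open output): work backward from the far end, alternating series and parallel combinations. Z_in = 0 + j24.66 Ω = 24.66∠90.0° Ω.
Step 4 — Source phasor: V = 136∠132.1° V = -91.18 + j100.9 V.
Step 5 — Ohm's law: I = V / Z_total = (-91.18 + j100.9) / (0 + j24.66) = 4.093 + j3.698 A.
Step 6 — Convert to polar: |I| = 5.516 A, ∠I = 42.1°.

I = 5.516∠42.1° A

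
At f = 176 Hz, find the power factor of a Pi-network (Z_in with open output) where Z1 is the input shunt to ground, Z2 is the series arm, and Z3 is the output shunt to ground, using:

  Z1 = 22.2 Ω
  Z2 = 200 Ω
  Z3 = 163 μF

Step 1 — Angular frequency: ω = 2π·f = 2π·176 = 1106 rad/s.
Step 2 — Component impedances:
  Z1: Z = R = 22.2 Ω
  Z2: Z = R = 200 Ω
  Z3: Z = 1/(jωC) = -j/(ω·C) = 0 - j5.548 Ω
Step 3 — With open output, the series arm Z2 and the output shunt Z3 appear in series to ground: Z2 + Z3 = 200 - j5.548 Ω.
Step 4 — Parallel with input shunt Z1: Z_in = Z1 || (Z2 + Z3) = 19.98 - j0.05534 Ω = 19.98∠-0.2° Ω.
Step 5 — Power factor: PF = cos(φ) = Re(Z)/|Z| = 19.98/19.98 = 1.
Step 6 — Type: Im(Z) = -0.05534 ⇒ leading (phase φ = -0.2°).

PF = 1 (leading, φ = -0.2°)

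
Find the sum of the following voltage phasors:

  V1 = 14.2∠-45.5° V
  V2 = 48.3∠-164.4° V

Step 1 — Convert each phasor to rectangular form:
  V1 = 14.2·(cos(-45.5°) + j·sin(-45.5°)) = 9.953 - j10.13 V
  V2 = 48.3·(cos(-164.4°) + j·sin(-164.4°)) = -46.52 - j12.99 V
Step 2 — Sum components: V_total = -36.57 - j23.12 V.
Step 3 — Convert to polar: |V_total| = 43.26 V, ∠V_total = -147.7°.

V_total = 43.26∠-147.7° V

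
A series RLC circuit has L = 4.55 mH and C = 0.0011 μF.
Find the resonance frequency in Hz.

Step 1 — Resonance condition Im(Z)=0 gives ω₀ = 1/√(LC).
Step 2 — ω₀ = 1/√(0.00455·1.1e-09) = 4.47e+05 rad/s.
Step 3 — f₀ = ω₀/(2π) = 7.114e+04 Hz.

f₀ = 7.114e+04 Hz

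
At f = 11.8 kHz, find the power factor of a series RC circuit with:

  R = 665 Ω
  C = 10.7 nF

Step 1 — Angular frequency: ω = 2π·f = 2π·1.18e+04 = 7.414e+04 rad/s.
Step 2 — Component impedances:
  R: Z = R = 665 Ω
  C: Z = 1/(jωC) = -j/(ω·C) = 0 - j1261 Ω
Step 3 — Series combination: Z_total = R + C = 665 - j1261 Ω = 1425∠-62.2° Ω.
Step 4 — Power factor: PF = cos(φ) = Re(Z)/|Z| = 665/1425.2 = 0.4666.
Step 5 — Type: Im(Z) = -1261 ⇒ leading (phase φ = -62.2°).

PF = 0.4666 (leading, φ = -62.2°)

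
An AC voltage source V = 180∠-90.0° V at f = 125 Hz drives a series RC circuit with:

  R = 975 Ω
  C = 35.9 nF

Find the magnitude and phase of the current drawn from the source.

Step 1 — Angular frequency: ω = 2π·f = 2π·125 = 785.4 rad/s.
Step 2 — Component impedances:
  R: Z = R = 975 Ω
  C: Z = 1/(jωC) = -j/(ω·C) = 0 - j3.547e+04 Ω
Step 3 — Series combination: Z_total = R + C = 975 - j3.547e+04 Ω = 3.548e+04∠-88.4° Ω.
Step 4 — Source phasor: V = 180∠-90.0° V = 0 - j180 V.
Step 5 — Ohm's law: I = V / Z_total = (0 - j180) / (975 - j3.547e+04) = 0.005071 - j0.0001394 A.
Step 6 — Convert to polar: |I| = 0.005073 A, ∠I = -1.6°.

I = 0.005073∠-1.6° A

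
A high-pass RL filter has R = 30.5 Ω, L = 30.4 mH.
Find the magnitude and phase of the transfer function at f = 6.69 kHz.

Step 1 — Angular frequency: ω = 2π·6690 = 4.203e+04 rad/s.
Step 2 — Transfer function: H(jω) = jωL/(R + jωL).
Step 3 — Numerator jωL = j·1278; denominator R + jωL = 30.5 + j1278.
Step 4 — H = 0.9994 + j0.02385.
Step 5 — Magnitude: |H| = 0.9997 (-0.0 dB); phase: φ = 1.4°.

|H| = 0.9997 (-0.0 dB), φ = 1.4°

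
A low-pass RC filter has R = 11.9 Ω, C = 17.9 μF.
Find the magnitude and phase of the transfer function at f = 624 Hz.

Step 1 — Angular frequency: ω = 2π·624 = 3921 rad/s.
Step 2 — Transfer function: H(jω) = 1/(1 + jωRC).
Step 3 — Denominator: 1 + jωRC = 1 + j·3921·11.9·1.79e-05 = 1 + j0.8351.
Step 4 — H = 0.5891 - j0.492.
Step 5 — Magnitude: |H| = 0.7675 (-2.3 dB); phase: φ = -39.9°.

|H| = 0.7675 (-2.3 dB), φ = -39.9°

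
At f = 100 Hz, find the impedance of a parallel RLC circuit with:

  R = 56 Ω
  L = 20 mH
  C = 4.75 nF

Step 1 — Angular frequency: ω = 2π·f = 2π·100 = 628.3 rad/s.
Step 2 — Component impedances:
  R: Z = R = 56 Ω
  L: Z = jωL = j·628.3·0.02 = 0 + j12.57 Ω
  C: Z = 1/(jωC) = -j/(ω·C) = 0 - j3.351e+05 Ω
Step 3 — Parallel combination: 1/Z_total = 1/R + 1/L + 1/C; Z_total = 2.685 + j11.96 Ω = 12.26∠77.4° Ω.

Z = 2.685 + j11.96 Ω = 12.26∠77.4° Ω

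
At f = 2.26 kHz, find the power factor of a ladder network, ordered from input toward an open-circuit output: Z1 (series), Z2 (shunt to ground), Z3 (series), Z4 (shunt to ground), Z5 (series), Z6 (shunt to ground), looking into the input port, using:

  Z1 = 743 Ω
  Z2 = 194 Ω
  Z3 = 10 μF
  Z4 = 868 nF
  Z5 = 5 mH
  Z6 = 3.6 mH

Step 1 — Angular frequency: ω = 2π·f = 2π·2260 = 1.42e+04 rad/s.
Step 2 — Component impedances:
  Z1: Z = R = 743 Ω
  Z2: Z = R = 194 Ω
  Z3: Z = 1/(jωC) = -j/(ω·C) = 0 - j7.042 Ω
  Z4: Z = 1/(jωC) = -j/(ω·C) = 0 - j81.13 Ω
  Z5: Z = jωL = j·1.42e+04·0.005 = 0 + j71 Ω
  Z6: Z = jωL = j·1.42e+04·0.0036 = 0 + j51.12 Ω
Step 3 — Ladder network (open output): work backward from the far end, alternating series and parallel combinations. Z_in = 863.6 - j94.08 Ω = 868.7∠-6.2° Ω.
Step 4 — Power factor: PF = cos(φ) = Re(Z)/|Z| = 863.6/868.7 = 0.9941.
Step 5 — Type: Im(Z) = -94.08 ⇒ leading (phase φ = -6.2°).

PF = 0.9941 (leading, φ = -6.2°)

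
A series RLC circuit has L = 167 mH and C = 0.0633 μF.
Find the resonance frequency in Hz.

Step 1 — Resonance condition Im(Z)=0 gives ω₀ = 1/√(LC).
Step 2 — ω₀ = 1/√(0.167·6.33e-08) = 9726 rad/s.
Step 3 — f₀ = ω₀/(2π) = 1548 Hz.

f₀ = 1548 Hz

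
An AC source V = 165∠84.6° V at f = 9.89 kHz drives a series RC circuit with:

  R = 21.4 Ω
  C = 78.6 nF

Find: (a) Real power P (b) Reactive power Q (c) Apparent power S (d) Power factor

Step 1 — Angular frequency: ω = 2π·f = 2π·9890 = 6.214e+04 rad/s.
Step 2 — Component impedances:
  R: Z = R = 21.4 Ω
  C: Z = 1/(jωC) = -j/(ω·C) = 0 - j204.7 Ω
Step 3 — Series combination: Z_total = R + C = 21.4 - j204.7 Ω = 205.9∠-84.0° Ω.
Step 4 — Source phasor: V = 165∠84.6° V = 15.53 + j164.3 V.
Step 5 — Current: I = V / Z = -0.7858 + j0.158 A = 0.8015∠168.6° A.
Step 6 — Complex power: S = V·I* = 13.75 - j131.5 VA.
Step 7 — Real power: P = Re(S) = 13.75 W.
Step 8 — Reactive power: Q = Im(S) = -131.5 VAR.
Step 9 — Apparent power: |S| = 132.3 VA.
Step 10 — Power factor: PF = P/|S| = 0.104 (leading).

(a) P = 13.75 W  (b) Q = -131.5 VAR  (c) S = 132.3 VA  (d) PF = 0.104 (leading)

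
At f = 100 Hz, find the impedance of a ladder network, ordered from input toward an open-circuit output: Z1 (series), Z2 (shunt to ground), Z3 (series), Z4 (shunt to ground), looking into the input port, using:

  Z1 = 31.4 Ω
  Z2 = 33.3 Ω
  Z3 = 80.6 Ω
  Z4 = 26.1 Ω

Step 1 — Angular frequency: ω = 2π·f = 2π·100 = 628.3 rad/s.
Step 2 — Component impedances:
  Z1: Z = R = 31.4 Ω
  Z2: Z = R = 33.3 Ω
  Z3: Z = R = 80.6 Ω
  Z4: Z = R = 26.1 Ω
Step 3 — Ladder network (open output): work backward from the far end, alternating series and parallel combinations. Z_in = 56.78 Ω = 56.78∠0.0° Ω.

Z = 56.78 Ω = 56.78∠0.0° Ω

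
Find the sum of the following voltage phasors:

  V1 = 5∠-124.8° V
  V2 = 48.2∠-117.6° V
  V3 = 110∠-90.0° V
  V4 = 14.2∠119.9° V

Step 1 — Convert each phasor to rectangular form:
  V1 = 5·(cos(-124.8°) + j·sin(-124.8°)) = -2.854 - j4.106 V
  V2 = 48.2·(cos(-117.6°) + j·sin(-117.6°)) = -22.33 - j42.72 V
  V3 = 110·(cos(-90.0°) + j·sin(-90.0°)) = 0 - j110 V
  V4 = 14.2·(cos(119.9°) + j·sin(119.9°)) = -7.079 + j12.31 V
Step 2 — Sum components: V_total = -32.26 - j144.5 V.
Step 3 — Convert to polar: |V_total| = 148.1 V, ∠V_total = -102.6°.

V_total = 148.1∠-102.6° V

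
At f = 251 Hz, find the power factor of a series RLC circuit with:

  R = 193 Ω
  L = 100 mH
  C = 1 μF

Step 1 — Angular frequency: ω = 2π·f = 2π·251 = 1577 rad/s.
Step 2 — Component impedances:
  R: Z = R = 193 Ω
  L: Z = jωL = j·1577·0.1 = 0 + j157.7 Ω
  C: Z = 1/(jωC) = -j/(ω·C) = 0 - j634.1 Ω
Step 3 — Series combination: Z_total = R + L + C = 193 - j476.4 Ω = 514∠-67.9° Ω.
Step 4 — Power factor: PF = cos(φ) = Re(Z)/|Z| = 193/514 = 0.3755.
Step 5 — Type: Im(Z) = -476.4 ⇒ leading (phase φ = -67.9°).

PF = 0.3755 (leading, φ = -67.9°)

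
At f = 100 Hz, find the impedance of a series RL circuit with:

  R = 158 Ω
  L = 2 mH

Step 1 — Angular frequency: ω = 2π·f = 2π·100 = 628.3 rad/s.
Step 2 — Component impedances:
  R: Z = R = 158 Ω
  L: Z = jωL = j·628.3·0.002 = 0 + j1.257 Ω
Step 3 — Series combination: Z_total = R + L = 158 + j1.257 Ω = 158∠0.5° Ω.

Z = 158 + j1.257 Ω = 158∠0.5° Ω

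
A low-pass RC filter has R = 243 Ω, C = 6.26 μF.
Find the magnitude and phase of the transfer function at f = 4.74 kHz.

Step 1 — Angular frequency: ω = 2π·4740 = 2.978e+04 rad/s.
Step 2 — Transfer function: H(jω) = 1/(1 + jωRC).
Step 3 — Denominator: 1 + jωRC = 1 + j·2.978e+04·243·6.26e-06 = 1 + j45.3.
Step 4 — H = 0.000487 - j0.02206.
Step 5 — Magnitude: |H| = 0.02207 (-33.1 dB); phase: φ = -88.7°.

|H| = 0.02207 (-33.1 dB), φ = -88.7°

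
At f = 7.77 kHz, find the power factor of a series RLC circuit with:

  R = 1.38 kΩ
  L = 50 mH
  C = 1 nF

Step 1 — Angular frequency: ω = 2π·f = 2π·7770 = 4.882e+04 rad/s.
Step 2 — Component impedances:
  R: Z = R = 1380 Ω
  L: Z = jωL = j·4.882e+04·0.05 = 0 + j2441 Ω
  C: Z = 1/(jωC) = -j/(ω·C) = 0 - j2.048e+04 Ω
Step 3 — Series combination: Z_total = R + L + C = 1380 - j1.804e+04 Ω = 1.809e+04∠-85.6° Ω.
Step 4 — Power factor: PF = cos(φ) = Re(Z)/|Z| = 1380/18095 = 0.07626.
Step 5 — Type: Im(Z) = -1.804e+04 ⇒ leading (phase φ = -85.6°).

PF = 0.07626 (leading, φ = -85.6°)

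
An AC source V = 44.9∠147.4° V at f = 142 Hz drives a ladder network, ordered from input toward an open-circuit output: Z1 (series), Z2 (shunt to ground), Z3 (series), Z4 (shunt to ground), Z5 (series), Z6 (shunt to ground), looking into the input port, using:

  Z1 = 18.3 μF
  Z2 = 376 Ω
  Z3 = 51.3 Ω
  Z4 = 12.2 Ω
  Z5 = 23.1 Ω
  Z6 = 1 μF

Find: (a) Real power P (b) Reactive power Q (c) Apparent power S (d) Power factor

Step 1 — Angular frequency: ω = 2π·f = 2π·142 = 892.2 rad/s.
Step 2 — Component impedances:
  Z1: Z = 1/(jωC) = -j/(ω·C) = 0 - j61.25 Ω
  Z2: Z = R = 376 Ω
  Z3: Z = R = 51.3 Ω
  Z4: Z = R = 12.2 Ω
  Z5: Z = R = 23.1 Ω
  Z6: Z = 1/(jωC) = -j/(ω·C) = 0 - j1121 Ω
Step 3 — Ladder network (open output): work backward from the far end, alternating series and parallel combinations. Z_in = 54.32 - j61.34 Ω = 81.94∠-48.5° Ω.
Step 4 — Source phasor: V = 44.9∠147.4° V = -37.83 + j24.19 V.
Step 5 — Current: I = V / Z = -0.5271 - j0.1499 A = 0.548∠-164.1° A.
Step 6 — Complex power: S = V·I* = 16.31 - j18.42 VA.
Step 7 — Real power: P = Re(S) = 16.31 W.
Step 8 — Reactive power: Q = Im(S) = -18.42 VAR.
Step 9 — Apparent power: |S| = 24.6 VA.
Step 10 — Power factor: PF = P/|S| = 0.663 (leading).

(a) P = 16.31 W  (b) Q = -18.42 VAR  (c) S = 24.6 VA  (d) PF = 0.663 (leading)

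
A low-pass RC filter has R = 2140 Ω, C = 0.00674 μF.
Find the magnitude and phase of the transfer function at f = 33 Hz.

Step 1 — Angular frequency: ω = 2π·33 = 207.3 rad/s.
Step 2 — Transfer function: H(jω) = 1/(1 + jωRC).
Step 3 — Denominator: 1 + jωRC = 1 + j·207.3·2140·6.74e-09 = 1 + j0.002991.
Step 4 — H = 1 - j0.002991.
Step 5 — Magnitude: |H| = 1 (-0.0 dB); phase: φ = -0.2°.

|H| = 1 (-0.0 dB), φ = -0.2°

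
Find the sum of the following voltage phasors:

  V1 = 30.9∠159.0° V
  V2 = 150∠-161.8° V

Step 1 — Convert each phasor to rectangular form:
  V1 = 30.9·(cos(159.0°) + j·sin(159.0°)) = -28.85 + j11.07 V
  V2 = 150·(cos(-161.8°) + j·sin(-161.8°)) = -142.5 - j46.85 V
Step 2 — Sum components: V_total = -171.3 - j35.78 V.
Step 3 — Convert to polar: |V_total| = 175 V, ∠V_total = -168.2°.

V_total = 175∠-168.2° V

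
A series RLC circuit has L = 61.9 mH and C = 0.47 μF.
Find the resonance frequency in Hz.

Step 1 — Resonance condition Im(Z)=0 gives ω₀ = 1/√(LC).
Step 2 — ω₀ = 1/√(0.0619·4.7e-07) = 5863 rad/s.
Step 3 — f₀ = ω₀/(2π) = 933.1 Hz.

f₀ = 933.1 Hz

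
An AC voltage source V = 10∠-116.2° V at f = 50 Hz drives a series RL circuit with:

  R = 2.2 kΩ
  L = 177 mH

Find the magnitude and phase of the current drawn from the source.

Step 1 — Angular frequency: ω = 2π·f = 2π·50 = 314.2 rad/s.
Step 2 — Component impedances:
  R: Z = R = 2200 Ω
  L: Z = jωL = j·314.2·0.177 = 0 + j55.61 Ω
Step 3 — Series combination: Z_total = R + L = 2200 + j55.61 Ω = 2201∠1.4° Ω.
Step 4 — Source phasor: V = 10∠-116.2° V = -4.415 - j8.973 V.
Step 5 — Ohm's law: I = V / Z_total = (-4.415 - j8.973) / (2200 + j55.61) = -0.002109 - j0.004025 A.
Step 6 — Convert to polar: |I| = 0.004544 A, ∠I = -117.6°.

I = 0.004544∠-117.6° A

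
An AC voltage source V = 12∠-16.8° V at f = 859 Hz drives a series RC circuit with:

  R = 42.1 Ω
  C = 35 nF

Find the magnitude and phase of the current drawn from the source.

Step 1 — Angular frequency: ω = 2π·f = 2π·859 = 5397 rad/s.
Step 2 — Component impedances:
  R: Z = R = 42.1 Ω
  C: Z = 1/(jωC) = -j/(ω·C) = 0 - j5294 Ω
Step 3 — Series combination: Z_total = R + C = 42.1 - j5294 Ω = 5294∠-89.5° Ω.
Step 4 — Source phasor: V = 12∠-16.8° V = 11.49 - j3.468 V.
Step 5 — Ohm's law: I = V / Z_total = (11.49 - j3.468) / (42.1 - j5294) = 0.0006724 + j0.002165 A.
Step 6 — Convert to polar: |I| = 0.002267 A, ∠I = 72.7°.

I = 0.002267∠72.7° A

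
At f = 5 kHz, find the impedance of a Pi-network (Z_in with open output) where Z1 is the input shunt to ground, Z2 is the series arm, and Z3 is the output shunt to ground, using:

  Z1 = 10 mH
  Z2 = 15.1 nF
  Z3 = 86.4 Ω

Step 1 — Angular frequency: ω = 2π·f = 2π·5000 = 3.142e+04 rad/s.
Step 2 — Component impedances:
  Z1: Z = jωL = j·3.142e+04·0.01 = 0 + j314.2 Ω
  Z2: Z = 1/(jωC) = -j/(ω·C) = 0 - j2108 Ω
  Z3: Z = R = 86.4 Ω
Step 3 — With open output, the series arm Z2 and the output shunt Z3 appear in series to ground: Z2 + Z3 = 86.4 - j2108 Ω.
Step 4 — Parallel with input shunt Z1: Z_in = Z1 || (Z2 + Z3) = 2.644 + j369.1 Ω = 369.1∠89.6° Ω.

Z = 2.644 + j369.1 Ω = 369.1∠89.6° Ω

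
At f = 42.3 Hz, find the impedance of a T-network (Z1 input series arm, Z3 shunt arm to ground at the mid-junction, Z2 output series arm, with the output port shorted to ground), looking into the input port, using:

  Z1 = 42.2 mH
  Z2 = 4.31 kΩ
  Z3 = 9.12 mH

Step 1 — Angular frequency: ω = 2π·f = 2π·42.3 = 265.8 rad/s.
Step 2 — Component impedances:
  Z1: Z = jωL = j·265.8·0.0422 = 0 + j11.22 Ω
  Z2: Z = R = 4310 Ω
  Z3: Z = jωL = j·265.8·0.00912 = 0 + j2.424 Ω
Step 3 — With the output port shorted to ground, the output series arm Z2 runs from the junction to ground; the shunt arm Z3 also runs from the junction to ground. They appear in parallel: Z3 || Z2 = 0.001363 + j2.424 Ω.
Step 4 — Series with input arm Z1: Z_in = Z1 + (Z3 || Z2) = 0.001363 + j13.64 Ω = 13.64∠90.0° Ω.

Z = 0.001363 + j13.64 Ω = 13.64∠90.0° Ω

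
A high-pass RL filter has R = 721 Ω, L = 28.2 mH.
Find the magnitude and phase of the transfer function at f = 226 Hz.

Step 1 — Angular frequency: ω = 2π·226 = 1420 rad/s.
Step 2 — Transfer function: H(jω) = jωL/(R + jωL).
Step 3 — Numerator jωL = j·40.04; denominator R + jωL = 721 + j40.04.
Step 4 — H = 0.003075 + j0.05537.
Step 5 — Magnitude: |H| = 0.05545 (-25.1 dB); phase: φ = 86.8°.

|H| = 0.05545 (-25.1 dB), φ = 86.8°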